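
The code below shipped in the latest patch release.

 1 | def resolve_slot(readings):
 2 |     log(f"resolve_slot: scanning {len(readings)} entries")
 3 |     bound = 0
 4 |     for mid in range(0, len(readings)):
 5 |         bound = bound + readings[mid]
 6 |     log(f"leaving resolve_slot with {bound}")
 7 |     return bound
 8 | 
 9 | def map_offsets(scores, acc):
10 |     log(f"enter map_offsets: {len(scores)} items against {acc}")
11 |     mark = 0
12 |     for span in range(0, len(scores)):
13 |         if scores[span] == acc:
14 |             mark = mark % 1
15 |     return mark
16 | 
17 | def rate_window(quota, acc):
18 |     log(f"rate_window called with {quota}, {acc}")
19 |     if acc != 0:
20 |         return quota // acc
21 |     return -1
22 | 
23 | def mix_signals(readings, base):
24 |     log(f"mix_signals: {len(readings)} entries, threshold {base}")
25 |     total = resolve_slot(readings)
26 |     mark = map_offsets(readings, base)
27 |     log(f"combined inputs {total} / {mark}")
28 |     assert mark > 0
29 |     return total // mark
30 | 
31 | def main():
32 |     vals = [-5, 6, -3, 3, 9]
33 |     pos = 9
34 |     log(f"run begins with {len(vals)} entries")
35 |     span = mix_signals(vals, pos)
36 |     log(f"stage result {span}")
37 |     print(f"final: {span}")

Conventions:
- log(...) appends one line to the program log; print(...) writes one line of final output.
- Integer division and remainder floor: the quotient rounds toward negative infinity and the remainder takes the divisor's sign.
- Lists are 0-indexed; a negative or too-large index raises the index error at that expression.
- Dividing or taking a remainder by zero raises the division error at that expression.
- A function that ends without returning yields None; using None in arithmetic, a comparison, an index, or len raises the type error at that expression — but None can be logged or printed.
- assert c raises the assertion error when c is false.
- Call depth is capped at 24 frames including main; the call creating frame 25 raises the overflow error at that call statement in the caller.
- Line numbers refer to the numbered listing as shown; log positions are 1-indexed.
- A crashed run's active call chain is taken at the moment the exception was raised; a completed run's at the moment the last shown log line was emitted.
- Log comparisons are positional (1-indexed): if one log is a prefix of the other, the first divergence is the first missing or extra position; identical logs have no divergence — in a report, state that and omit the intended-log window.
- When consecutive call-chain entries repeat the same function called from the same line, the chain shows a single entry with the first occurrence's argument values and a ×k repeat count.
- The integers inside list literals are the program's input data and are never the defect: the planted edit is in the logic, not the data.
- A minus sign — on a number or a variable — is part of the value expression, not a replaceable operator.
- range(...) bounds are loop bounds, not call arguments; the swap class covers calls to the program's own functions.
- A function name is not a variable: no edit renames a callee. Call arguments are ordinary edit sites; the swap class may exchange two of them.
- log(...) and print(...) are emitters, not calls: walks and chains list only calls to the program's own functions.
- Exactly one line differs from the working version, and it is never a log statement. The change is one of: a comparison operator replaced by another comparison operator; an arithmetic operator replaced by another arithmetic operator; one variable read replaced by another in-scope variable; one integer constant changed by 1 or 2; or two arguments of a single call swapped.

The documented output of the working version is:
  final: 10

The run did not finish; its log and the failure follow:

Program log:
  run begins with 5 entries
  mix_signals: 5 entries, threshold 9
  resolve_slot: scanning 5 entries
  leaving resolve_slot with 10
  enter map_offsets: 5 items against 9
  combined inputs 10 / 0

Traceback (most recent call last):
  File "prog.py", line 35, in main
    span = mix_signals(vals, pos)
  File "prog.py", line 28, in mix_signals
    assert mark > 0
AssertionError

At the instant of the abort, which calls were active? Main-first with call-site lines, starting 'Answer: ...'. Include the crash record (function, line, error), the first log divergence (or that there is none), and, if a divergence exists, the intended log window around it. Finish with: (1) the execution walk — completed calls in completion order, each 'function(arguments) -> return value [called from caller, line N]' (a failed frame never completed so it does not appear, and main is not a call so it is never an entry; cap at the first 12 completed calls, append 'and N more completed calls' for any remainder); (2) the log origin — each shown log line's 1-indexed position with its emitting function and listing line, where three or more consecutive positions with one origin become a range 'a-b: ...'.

Answer: main -> mix_signals (called at line 35).
Key observation: Everything matches until log position 6, which reads 'combined inputs 10 / 0' in place of 'combined inputs 10 / 1'.
Crash: mix_signals, line 28, AssertionError.
First divergence: position 6 — the shown line 'combined inputs 10 / 0' should read 'combined inputs 10 / 1'.
Intended log window:
  4: leaving resolve_slot with 10
  5: enter map_offsets: 5 items against 9
  6: combined inputs 10 / 1
  7: stage result 10
Execution walk:
  resolve_slot([-5, 6, -3, 3, 9]) -> 10  [called from mix_signals, line 25]
  map_offsets([-5, 6, -3, 3, 9], 9) -> 0  [called from mix_signals, line 26]
Log origin:
  1: logged in main at line 34
  2: logged in mix_signals at line 24
  3: logged in resolve_slot at line 2
  4: logged in resolve_slot at line 6
  5: logged in map_offsets at line 10
  6: logged in mix_signals at line 27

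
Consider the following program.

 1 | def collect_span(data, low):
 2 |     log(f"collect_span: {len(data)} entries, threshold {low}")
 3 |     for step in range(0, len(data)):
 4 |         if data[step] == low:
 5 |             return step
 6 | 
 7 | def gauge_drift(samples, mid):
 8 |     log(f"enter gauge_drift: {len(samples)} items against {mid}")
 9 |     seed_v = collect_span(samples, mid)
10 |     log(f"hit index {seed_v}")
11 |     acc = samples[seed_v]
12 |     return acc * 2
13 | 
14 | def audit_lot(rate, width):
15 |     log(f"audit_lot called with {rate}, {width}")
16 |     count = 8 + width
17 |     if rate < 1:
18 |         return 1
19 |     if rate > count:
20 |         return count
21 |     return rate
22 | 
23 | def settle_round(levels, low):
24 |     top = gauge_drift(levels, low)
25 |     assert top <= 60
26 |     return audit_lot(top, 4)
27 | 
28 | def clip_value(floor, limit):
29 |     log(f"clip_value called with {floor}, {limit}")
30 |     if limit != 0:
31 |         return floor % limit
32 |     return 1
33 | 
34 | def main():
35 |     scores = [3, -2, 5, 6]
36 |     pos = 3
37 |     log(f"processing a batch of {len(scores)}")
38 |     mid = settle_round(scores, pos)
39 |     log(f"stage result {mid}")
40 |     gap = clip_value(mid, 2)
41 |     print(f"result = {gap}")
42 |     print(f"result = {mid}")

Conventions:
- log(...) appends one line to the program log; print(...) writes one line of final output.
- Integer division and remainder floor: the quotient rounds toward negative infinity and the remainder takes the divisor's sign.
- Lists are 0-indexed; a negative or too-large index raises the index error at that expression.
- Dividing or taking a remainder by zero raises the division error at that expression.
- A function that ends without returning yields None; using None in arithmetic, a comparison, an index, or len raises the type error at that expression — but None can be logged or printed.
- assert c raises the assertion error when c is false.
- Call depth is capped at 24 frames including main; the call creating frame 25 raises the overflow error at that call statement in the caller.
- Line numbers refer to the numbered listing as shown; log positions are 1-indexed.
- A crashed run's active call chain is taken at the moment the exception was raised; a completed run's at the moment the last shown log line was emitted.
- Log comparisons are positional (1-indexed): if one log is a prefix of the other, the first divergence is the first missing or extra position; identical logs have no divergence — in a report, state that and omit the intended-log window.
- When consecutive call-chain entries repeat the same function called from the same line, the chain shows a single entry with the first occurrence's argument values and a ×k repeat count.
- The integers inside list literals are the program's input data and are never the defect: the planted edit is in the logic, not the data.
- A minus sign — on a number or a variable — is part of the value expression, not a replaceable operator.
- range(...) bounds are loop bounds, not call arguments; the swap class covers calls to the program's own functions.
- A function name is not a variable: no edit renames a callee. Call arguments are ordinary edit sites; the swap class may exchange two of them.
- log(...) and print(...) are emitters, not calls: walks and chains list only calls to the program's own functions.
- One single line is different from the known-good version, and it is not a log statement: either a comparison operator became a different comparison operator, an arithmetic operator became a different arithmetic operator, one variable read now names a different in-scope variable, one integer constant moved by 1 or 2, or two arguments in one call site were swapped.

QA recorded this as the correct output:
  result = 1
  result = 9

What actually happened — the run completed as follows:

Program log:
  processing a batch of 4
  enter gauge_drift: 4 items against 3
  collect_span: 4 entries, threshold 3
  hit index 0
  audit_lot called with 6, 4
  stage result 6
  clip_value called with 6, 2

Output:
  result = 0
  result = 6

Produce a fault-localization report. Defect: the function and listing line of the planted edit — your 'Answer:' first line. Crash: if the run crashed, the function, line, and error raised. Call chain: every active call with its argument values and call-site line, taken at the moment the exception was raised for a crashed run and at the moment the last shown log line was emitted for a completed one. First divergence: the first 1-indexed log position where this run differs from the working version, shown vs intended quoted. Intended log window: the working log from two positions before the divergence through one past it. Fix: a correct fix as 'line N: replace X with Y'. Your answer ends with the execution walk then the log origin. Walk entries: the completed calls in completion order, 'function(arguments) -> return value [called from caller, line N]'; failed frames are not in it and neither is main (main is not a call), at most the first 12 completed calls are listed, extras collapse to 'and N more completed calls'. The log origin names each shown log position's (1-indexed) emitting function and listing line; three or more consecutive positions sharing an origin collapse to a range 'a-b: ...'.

Answer: the defect is in gauge_drift at line 12.
Key observation: Log line 5 is where behavior first shows: 'audit_lot called with 6, 4' appears instead of 'audit_lot called with 9, 4'.
Call chain: main -> clip_value(6, 2) (called at line 40).
First divergence: position 5 — shown 'audit_lot called with 6, 4', intended 'audit_lot called with 9, 4'.
Intended log window:
  3: collect_span: 4 entries, threshold 3
  4: hit index 0
  5: audit_lot called with 9, 4
  6: stage result 9
Execution walk:
  collect_span([3, -2, 5, 6], 3) -> 0  [called from gauge_drift, line 9]
  gauge_drift([3, -2, 5, 6], 3) -> 6  [called from settle_round, line 24]
  audit_lot(6, 4) -> 6  [called from settle_round, line 26]
  settle_round([3, -2, 5, 6], 3) -> 6  [called from main, line 38]
  clip_value(6, 2) -> 0  [called from main, line 40]
Log origin:
  1: from main, line 37
  2: from gauge_drift, line 8
  3: from collect_span, line 2
  4: from gauge_drift, line 10
  5: from audit_lot, line 15
  6: from main, line 39
  7: from clip_value, line 29
A correct fix: line 12: replace `2` with `3`.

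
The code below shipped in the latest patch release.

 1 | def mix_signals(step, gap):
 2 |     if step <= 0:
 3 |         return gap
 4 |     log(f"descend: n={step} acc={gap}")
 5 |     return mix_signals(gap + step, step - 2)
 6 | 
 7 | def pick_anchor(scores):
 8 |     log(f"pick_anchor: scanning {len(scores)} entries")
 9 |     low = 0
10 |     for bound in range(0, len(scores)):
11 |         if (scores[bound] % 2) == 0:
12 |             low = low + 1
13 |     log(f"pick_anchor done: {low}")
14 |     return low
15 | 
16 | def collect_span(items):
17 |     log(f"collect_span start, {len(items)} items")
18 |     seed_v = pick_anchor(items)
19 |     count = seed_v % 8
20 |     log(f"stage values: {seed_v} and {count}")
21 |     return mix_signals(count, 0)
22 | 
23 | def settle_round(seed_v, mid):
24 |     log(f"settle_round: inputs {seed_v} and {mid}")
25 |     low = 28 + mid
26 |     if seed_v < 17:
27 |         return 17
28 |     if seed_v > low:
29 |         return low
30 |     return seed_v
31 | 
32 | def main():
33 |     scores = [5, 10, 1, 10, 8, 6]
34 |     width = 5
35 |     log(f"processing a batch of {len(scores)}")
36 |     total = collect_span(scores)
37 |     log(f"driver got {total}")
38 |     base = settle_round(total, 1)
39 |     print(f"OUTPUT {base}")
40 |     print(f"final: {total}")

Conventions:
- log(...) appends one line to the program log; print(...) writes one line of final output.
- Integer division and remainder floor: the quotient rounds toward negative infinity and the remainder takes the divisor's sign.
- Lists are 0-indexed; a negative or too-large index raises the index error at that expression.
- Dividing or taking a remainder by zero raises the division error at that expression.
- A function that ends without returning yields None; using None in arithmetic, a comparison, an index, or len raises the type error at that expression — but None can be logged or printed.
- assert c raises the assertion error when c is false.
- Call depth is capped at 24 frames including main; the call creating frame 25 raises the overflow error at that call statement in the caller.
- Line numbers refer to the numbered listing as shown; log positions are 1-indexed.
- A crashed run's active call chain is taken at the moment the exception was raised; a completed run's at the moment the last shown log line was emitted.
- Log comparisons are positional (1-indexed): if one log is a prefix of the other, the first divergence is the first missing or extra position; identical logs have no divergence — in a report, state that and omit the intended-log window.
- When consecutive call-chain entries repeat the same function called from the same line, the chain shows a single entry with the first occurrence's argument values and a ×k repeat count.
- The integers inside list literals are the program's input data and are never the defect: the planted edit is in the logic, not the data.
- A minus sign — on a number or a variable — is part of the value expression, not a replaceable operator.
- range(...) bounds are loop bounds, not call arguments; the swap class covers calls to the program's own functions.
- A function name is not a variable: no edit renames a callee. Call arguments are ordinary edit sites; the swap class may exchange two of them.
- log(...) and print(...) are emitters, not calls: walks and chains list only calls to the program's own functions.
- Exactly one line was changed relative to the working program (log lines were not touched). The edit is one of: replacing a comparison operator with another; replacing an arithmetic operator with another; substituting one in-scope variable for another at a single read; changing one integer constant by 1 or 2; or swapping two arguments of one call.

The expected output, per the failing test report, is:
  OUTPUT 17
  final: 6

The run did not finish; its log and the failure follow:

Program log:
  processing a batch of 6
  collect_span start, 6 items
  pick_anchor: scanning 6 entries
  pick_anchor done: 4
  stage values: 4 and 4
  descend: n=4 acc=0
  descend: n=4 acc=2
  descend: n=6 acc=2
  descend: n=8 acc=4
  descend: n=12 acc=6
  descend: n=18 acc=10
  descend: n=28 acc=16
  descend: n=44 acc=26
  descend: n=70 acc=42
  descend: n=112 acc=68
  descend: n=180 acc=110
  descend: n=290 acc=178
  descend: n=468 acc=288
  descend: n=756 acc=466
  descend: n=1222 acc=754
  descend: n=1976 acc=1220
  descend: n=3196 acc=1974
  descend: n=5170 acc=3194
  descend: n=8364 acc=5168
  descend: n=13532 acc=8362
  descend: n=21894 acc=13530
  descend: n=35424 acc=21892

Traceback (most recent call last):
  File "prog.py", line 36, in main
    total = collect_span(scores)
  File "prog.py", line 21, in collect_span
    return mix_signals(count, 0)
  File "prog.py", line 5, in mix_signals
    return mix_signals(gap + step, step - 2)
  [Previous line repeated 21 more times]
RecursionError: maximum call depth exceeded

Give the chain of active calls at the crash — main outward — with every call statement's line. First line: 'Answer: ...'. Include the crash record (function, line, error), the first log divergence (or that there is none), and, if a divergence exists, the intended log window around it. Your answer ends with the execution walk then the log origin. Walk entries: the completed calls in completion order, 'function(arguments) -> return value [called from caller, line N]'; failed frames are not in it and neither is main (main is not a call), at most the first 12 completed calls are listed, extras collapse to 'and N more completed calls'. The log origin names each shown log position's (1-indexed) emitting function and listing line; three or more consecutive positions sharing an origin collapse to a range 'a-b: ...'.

Answer: main -> collect_span (called at line 36) -> mix_signals (called at line 21) -> mix_signals (called at line 5) ×21.
Core observation: The earliest visible damage is log position 7 — 'descend: n=4 acc=2' rather than the intended 'descend: n=2 acc=4'.
Crash: mix_signals, line 5, RecursionError.
First divergence: at position 7 the run shows 'descend: n=4 acc=2' where the working version logs 'descend: n=2 acc=4'.
Intended log window:
  5: stage values: 4 and 4
  6: descend: n=4 acc=0
  7: descend: n=2 acc=4
  8: driver got 6
Execution walk:
  pick_anchor([5, 10, 1, 10, 8, 6]) -> 4  [called from collect_span, line 18]
Log line origins:
  1: emitted by main (line 35)
  2: emitted by collect_span (line 17)
  3: emitted by pick_anchor (line 8)
  4: emitted by pick_anchor (line 13)
  5: emitted by collect_span (line 20)
  6-27: emitted by mix_signals (line 4)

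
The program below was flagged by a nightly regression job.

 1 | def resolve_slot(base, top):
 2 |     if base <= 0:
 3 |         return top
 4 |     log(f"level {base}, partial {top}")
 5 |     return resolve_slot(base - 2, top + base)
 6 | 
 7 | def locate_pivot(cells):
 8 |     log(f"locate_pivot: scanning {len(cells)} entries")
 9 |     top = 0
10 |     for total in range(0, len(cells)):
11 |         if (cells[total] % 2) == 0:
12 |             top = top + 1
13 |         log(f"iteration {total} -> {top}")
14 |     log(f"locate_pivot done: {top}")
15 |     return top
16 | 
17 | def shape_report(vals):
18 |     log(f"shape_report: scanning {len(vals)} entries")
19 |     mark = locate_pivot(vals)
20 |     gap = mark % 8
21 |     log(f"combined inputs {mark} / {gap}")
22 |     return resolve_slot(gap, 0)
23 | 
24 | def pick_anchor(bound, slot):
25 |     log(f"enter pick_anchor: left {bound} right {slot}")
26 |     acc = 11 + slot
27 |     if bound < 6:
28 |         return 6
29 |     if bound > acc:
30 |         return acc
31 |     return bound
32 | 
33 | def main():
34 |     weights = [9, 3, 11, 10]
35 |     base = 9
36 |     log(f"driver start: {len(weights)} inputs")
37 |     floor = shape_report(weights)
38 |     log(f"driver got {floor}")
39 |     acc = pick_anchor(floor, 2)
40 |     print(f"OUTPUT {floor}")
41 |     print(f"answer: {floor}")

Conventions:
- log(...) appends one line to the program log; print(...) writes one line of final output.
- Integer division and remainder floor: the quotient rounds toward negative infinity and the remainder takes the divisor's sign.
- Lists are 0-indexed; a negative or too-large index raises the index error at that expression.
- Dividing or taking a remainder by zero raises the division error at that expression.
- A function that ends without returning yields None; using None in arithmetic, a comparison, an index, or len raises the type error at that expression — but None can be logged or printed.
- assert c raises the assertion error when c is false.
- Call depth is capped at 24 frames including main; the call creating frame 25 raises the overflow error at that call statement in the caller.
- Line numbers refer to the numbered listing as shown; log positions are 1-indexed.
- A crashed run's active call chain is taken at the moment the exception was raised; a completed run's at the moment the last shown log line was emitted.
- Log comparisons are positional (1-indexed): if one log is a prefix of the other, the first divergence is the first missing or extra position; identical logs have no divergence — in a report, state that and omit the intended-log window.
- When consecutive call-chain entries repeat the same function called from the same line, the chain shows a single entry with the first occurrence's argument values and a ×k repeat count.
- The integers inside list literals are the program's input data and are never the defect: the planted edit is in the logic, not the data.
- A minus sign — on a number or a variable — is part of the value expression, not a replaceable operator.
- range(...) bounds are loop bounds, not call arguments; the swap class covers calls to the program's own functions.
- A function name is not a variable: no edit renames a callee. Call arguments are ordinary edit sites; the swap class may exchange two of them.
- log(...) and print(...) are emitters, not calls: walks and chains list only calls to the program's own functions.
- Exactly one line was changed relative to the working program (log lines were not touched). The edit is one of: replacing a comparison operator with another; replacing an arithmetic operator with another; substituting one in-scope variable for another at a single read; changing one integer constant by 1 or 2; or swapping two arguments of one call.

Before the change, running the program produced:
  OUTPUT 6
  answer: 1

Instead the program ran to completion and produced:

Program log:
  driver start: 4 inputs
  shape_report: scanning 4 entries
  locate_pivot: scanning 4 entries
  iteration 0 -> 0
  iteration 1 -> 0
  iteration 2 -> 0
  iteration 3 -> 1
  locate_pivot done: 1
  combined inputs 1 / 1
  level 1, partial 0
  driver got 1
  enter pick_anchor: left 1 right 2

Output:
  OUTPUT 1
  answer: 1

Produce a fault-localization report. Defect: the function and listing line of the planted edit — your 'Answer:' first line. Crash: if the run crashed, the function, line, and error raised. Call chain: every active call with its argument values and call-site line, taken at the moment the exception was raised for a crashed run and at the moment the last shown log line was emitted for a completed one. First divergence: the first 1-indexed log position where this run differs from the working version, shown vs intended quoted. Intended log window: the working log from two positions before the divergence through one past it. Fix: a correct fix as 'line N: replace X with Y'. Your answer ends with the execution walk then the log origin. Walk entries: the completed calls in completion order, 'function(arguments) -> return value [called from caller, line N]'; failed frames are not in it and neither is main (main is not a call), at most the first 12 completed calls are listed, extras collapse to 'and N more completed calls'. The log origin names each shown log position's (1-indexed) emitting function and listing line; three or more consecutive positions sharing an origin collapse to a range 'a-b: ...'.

Answer: the defect is in main at line 40.
Key fact: No log line changed; the fault shows up purely in the output.
Call chain: main -> pick_anchor(1, 2) (called at line 39).
First divergence: none; the two logs match at every position.
Execution walk:
  locate_pivot([9, 3, 11, 10]) -> 1  [called from shape_report, line 19]
  resolve_slot(-1, 1) -> 1  [called from resolve_slot, line 5]
  resolve_slot(1, 0) -> 1  [called from shape_report, line 22]
  shape_report([9, 3, 11, 10]) -> 1  [called from main, line 37]
  pick_anchor(1, 2) -> 6  [called from main, line 39]
Log origins:
  1: from main, line 36
  2: from shape_report, line 18
  3: from locate_pivot, line 8
  4-7: from locate_pivot, line 13
  8: from locate_pivot, line 14
  9: from shape_report, line 21
  10: from resolve_slot, line 4
  11: from main, line 38
  12: from pick_anchor, line 25
A correct fix: line 40: replace `floor` with `acc`.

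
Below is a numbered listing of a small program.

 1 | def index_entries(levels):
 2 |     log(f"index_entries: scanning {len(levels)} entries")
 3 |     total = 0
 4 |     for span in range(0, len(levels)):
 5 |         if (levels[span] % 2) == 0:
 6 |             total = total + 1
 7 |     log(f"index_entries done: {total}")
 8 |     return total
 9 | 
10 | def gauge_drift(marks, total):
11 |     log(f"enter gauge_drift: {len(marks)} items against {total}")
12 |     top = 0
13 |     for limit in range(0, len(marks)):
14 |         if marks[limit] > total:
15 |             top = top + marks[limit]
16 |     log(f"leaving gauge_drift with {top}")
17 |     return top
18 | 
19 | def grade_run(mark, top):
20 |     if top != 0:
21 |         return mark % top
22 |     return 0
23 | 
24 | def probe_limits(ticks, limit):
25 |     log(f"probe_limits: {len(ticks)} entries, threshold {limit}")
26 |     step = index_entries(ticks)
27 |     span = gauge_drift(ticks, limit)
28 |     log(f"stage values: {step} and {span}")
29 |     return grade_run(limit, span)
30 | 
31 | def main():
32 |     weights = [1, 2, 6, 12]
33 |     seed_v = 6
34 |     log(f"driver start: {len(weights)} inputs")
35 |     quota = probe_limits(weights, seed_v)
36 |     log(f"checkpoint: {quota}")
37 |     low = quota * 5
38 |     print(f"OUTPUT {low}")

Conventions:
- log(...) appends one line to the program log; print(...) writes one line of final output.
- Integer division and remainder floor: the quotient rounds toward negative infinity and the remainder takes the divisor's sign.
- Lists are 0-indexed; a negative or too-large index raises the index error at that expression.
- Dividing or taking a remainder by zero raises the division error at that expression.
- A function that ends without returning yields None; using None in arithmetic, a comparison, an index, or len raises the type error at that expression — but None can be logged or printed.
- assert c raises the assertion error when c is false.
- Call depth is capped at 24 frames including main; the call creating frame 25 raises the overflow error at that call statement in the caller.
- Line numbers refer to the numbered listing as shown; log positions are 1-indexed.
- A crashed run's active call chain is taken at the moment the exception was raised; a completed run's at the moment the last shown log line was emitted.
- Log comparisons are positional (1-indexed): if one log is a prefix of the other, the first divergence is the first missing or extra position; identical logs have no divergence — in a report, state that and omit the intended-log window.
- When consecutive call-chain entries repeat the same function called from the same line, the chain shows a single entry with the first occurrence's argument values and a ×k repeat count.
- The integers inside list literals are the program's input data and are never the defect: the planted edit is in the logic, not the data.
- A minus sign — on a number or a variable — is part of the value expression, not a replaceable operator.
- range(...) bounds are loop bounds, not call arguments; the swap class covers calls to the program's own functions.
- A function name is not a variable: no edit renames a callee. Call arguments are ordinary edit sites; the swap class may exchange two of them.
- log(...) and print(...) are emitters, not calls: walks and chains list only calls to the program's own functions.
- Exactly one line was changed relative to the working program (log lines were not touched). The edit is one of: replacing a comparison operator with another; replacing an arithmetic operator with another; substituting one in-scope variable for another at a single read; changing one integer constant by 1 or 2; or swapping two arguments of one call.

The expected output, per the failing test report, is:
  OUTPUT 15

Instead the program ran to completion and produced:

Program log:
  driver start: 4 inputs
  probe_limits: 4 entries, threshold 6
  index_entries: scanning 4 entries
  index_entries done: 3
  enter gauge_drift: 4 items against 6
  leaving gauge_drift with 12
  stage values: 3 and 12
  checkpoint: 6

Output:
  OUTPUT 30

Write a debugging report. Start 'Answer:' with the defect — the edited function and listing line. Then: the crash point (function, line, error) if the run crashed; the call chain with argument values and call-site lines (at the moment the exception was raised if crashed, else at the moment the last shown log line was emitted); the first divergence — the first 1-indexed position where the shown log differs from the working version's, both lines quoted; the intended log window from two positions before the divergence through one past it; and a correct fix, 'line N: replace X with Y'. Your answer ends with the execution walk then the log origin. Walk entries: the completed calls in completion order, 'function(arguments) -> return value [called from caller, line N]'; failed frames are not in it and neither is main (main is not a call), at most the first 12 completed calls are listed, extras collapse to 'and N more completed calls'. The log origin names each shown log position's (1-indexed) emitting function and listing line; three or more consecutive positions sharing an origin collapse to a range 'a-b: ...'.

Answer: the defect is in probe_limits at line 29.
Key fact: Position 8 is the first bad log line: 'checkpoint: 6' should read 'checkpoint: 3'.
Call chain: main.
First divergence: position 8 — the shown line 'checkpoint: 6' should read 'checkpoint: 3'.
Intended log window:
  6: leaving gauge_drift with 12
  7: stage values: 3 and 12
  8: checkpoint: 3
Execution walk:
  index_entries([1, 2, 6, 12]) -> 3  [called from probe_limits, line 26]
  gauge_drift([1, 2, 6, 12], 6) -> 12  [called from probe_limits, line 27]
  grade_run(6, 12) -> 6  [called from probe_limits, line 29]
  probe_limits([1, 2, 6, 12], 6) -> 6  [called from main, line 35]
Origin of each log line:
  1: from main, line 34
  2: from probe_limits, line 25
  3: from index_entries, line 2
  4: from index_entries, line 7
  5: from gauge_drift, line 11
  6: from gauge_drift, line 16
  7: from probe_limits, line 28
  8: from main, line 36
A correct fix: line 29: replace `limit` with `step`.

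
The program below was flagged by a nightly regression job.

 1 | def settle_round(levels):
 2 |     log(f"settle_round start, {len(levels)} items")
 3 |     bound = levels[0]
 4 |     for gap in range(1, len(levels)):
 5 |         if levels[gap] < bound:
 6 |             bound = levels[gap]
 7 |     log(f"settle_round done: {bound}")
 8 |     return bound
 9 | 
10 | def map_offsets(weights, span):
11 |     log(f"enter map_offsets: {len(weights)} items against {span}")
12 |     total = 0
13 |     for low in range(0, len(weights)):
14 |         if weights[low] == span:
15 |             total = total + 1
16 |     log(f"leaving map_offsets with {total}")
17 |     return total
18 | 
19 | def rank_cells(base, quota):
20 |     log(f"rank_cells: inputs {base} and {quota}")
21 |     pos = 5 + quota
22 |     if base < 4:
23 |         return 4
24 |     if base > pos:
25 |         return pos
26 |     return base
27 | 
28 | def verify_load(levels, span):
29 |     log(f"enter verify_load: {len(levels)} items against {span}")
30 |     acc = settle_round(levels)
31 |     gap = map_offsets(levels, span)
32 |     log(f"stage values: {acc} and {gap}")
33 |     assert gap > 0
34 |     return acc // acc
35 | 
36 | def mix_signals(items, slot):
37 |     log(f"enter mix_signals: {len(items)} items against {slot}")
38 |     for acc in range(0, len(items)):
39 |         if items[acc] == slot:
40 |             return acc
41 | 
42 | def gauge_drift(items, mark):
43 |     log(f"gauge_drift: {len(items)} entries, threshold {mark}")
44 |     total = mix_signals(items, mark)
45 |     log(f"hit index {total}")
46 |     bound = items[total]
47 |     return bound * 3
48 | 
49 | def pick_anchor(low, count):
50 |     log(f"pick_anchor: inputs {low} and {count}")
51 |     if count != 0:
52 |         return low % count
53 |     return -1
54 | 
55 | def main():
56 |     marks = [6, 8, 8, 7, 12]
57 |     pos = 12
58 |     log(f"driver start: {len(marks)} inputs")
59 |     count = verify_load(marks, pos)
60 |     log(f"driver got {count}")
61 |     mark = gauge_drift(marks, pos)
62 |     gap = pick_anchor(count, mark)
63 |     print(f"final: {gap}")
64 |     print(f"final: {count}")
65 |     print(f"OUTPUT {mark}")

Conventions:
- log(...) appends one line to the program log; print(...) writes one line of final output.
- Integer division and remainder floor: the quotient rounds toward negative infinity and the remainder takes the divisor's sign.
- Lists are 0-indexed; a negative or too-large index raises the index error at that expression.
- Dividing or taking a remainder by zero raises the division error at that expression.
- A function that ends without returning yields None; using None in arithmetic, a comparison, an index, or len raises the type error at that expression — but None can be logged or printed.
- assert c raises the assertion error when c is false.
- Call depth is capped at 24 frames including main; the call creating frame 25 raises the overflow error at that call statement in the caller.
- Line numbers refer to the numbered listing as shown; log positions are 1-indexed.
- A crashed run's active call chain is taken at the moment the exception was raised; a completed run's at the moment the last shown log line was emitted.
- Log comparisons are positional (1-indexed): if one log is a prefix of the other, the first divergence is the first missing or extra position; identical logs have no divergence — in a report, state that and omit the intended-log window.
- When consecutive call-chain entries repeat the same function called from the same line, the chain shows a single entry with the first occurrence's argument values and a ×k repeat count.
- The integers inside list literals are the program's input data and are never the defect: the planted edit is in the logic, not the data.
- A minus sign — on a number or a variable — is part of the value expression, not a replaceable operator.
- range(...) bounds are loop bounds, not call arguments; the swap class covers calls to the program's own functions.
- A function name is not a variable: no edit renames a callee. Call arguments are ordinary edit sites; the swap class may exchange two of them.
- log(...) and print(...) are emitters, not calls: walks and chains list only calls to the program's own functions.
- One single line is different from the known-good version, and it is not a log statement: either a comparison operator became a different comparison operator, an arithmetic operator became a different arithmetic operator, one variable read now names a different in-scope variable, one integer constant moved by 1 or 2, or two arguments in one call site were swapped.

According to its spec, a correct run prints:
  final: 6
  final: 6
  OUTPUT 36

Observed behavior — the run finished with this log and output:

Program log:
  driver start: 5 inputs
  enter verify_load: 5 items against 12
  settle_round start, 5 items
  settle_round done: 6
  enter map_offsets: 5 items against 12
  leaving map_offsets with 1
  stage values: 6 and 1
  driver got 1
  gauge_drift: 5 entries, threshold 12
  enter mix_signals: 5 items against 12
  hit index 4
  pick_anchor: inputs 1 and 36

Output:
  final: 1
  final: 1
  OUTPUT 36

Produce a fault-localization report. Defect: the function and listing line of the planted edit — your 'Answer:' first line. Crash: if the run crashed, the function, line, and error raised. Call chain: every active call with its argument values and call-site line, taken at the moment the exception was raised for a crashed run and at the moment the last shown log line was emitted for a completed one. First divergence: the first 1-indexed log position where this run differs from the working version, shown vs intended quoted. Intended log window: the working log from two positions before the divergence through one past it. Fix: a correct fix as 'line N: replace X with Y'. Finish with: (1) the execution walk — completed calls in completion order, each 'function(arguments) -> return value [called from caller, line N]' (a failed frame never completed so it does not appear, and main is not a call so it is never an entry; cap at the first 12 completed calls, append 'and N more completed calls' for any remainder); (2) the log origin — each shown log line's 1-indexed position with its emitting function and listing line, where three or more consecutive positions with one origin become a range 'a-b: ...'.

Answer: the defect is in verify_load at line 34.
Key fact: The log first diverges at position 8: the faulty run prints 'driver got 1' where the working version prints 'driver got 6'.
Call chain: main -> pick_anchor(1, 36) (called at line 62).
First divergence: at position 8 the run shows 'driver got 1' where the working version logs 'driver got 6'.
Intended log window:
  6: leaving map_offsets with 1
  7: stage values: 6 and 1
  8: driver got 6
  9: gauge_drift: 5 entries, threshold 12
Execution walk:
  settle_round([6, 8, 8, 7, 12]) -> 6  [called from verify_load, line 30]
  map_offsets([6, 8, 8, 7, 12], 12) -> 1  [called from verify_load, line 31]
  verify_load([6, 8, 8, 7, 12], 12) -> 1  [called from main, line 59]
  mix_signals([6, 8, 8, 7, 12], 12) -> 4  [called from gauge_drift, line 44]
  gauge_drift([6, 8, 8, 7, 12], 12) -> 36  [called from main, line 61]
  pick_anchor(1, 36) -> 1  [called from main, line 62]
Origin of each log line:
  1: from main, line 58
  2: from verify_load, line 29
  3: from settle_round, line 2
  4: from settle_round, line 7
  5: from map_offsets, line 11
  6: from map_offsets, line 16
  7: from verify_load, line 32
  8: from main, line 60
  9: from gauge_drift, line 43
  10: from mix_signals, line 37
  11: from gauge_drift, line 45
  12: from pick_anchor, line 50
A correct fix: line 34: replace `acc // acc` with `acc // gap`.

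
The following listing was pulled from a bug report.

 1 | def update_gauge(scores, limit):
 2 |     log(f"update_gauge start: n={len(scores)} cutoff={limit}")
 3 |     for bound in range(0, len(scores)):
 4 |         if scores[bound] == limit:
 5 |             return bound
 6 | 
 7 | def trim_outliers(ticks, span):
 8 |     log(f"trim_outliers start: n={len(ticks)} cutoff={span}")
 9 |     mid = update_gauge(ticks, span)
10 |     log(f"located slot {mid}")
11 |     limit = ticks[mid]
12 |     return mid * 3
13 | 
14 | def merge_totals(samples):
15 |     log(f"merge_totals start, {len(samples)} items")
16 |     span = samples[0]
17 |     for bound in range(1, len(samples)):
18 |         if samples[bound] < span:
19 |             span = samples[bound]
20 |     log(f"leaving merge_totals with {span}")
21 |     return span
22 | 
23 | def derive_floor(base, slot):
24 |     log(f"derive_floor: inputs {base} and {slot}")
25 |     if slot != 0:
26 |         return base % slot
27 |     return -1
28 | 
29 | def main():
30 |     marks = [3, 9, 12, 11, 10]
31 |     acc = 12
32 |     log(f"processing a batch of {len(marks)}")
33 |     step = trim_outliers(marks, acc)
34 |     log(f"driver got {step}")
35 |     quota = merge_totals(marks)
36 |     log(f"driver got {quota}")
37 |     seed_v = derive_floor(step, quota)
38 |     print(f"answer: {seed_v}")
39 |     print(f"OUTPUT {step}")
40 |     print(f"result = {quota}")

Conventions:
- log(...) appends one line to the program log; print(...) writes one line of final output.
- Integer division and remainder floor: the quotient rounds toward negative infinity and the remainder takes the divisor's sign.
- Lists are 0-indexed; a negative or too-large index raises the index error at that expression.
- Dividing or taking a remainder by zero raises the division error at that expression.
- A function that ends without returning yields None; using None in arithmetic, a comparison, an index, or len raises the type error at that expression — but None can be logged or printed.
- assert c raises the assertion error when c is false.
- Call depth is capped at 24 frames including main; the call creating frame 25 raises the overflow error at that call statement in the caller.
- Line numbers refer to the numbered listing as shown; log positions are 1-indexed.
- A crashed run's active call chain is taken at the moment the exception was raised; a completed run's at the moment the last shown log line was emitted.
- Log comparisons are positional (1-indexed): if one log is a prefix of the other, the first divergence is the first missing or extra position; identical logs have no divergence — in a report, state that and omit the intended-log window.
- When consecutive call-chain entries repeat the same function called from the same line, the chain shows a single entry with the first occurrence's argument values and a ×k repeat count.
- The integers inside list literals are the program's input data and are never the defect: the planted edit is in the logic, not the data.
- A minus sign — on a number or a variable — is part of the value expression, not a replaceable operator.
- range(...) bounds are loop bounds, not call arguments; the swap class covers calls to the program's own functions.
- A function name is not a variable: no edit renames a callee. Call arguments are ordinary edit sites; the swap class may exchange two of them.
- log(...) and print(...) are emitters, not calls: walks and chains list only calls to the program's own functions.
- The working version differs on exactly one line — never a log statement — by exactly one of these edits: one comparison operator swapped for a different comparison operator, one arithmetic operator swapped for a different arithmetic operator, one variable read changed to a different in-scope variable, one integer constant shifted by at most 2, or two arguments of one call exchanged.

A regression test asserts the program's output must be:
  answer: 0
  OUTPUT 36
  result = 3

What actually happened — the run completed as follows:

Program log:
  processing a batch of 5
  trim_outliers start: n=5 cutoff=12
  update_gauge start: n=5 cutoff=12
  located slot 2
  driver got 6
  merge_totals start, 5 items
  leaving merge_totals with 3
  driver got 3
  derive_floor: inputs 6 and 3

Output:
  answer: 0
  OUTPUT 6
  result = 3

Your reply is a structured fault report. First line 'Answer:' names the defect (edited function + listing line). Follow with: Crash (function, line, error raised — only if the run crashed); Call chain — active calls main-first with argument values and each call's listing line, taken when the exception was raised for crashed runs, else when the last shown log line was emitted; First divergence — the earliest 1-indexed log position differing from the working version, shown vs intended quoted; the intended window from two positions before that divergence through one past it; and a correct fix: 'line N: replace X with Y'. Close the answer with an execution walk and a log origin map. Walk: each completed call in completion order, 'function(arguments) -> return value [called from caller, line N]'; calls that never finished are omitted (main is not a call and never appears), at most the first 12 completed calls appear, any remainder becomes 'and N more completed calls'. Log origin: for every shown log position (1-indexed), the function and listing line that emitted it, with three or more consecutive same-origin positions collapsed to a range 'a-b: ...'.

Answer: the defect is in trim_outliers at line 12.
Key fact: Log line 5 is where behavior first shows: 'driver got 6' appears instead of 'driver got 36'.
Call chain: main -> derive_floor(6, 3) (called at line 37).
First divergence: at position 5 the run shows 'driver got 6' where the working version logs 'driver got 36'.
Intended log window:
  3: update_gauge start: n=5 cutoff=12
  4: located slot 2
  5: driver got 36
  6: merge_totals start, 5 items
Execution walk:
  update_gauge([3, 9, 12, 11, 10], 12) -> 2  [called from trim_outliers, line 9]
  trim_outliers([3, 9, 12, 11, 10], 12) -> 6  [called from main, line 33]
  merge_totals([3, 9, 12, 11, 10]) -> 3  [called from main, line 35]
  derive_floor(6, 3) -> 0  [called from main, line 37]
Origin of each log line:
  1: emitted by main (line 32)
  2: emitted by trim_outliers (line 8)
  3: emitted by update_gauge (line 2)
  4: emitted by trim_outliers (line 10)
  5: emitted by main (line 34)
  6: emitted by merge_totals (line 15)
  7: emitted by merge_totals (line 20)
  8: emitted by main (line 36)
  9: emitted by derive_floor (line 24)
A correct fix: line 12: replace `mid` with `limit`.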